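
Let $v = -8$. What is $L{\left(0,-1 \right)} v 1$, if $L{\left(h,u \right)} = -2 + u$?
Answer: $24$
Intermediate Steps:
$L{\left(0,-1 \right)} v 1 = \left(-2 - 1\right) \left(-8\right) 1 = \left(-3\right) \left(-8\right) 1 = 24 \cdot 1 = 24$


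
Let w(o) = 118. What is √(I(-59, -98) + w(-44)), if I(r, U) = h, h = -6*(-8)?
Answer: √166 ≈ 12.884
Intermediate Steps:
h = 48
I(r, U) = 48
√(I(-59, -98) + w(-44)) = √(48 + 118) = √166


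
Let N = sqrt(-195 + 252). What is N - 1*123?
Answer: -123 + sqrt(57) ≈ -115.45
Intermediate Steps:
N = sqrt(57) ≈ 7.5498
N - 1*123 = sqrt(57) - 1*123 = sqrt(57) - 123 = -123 + sqrt(57)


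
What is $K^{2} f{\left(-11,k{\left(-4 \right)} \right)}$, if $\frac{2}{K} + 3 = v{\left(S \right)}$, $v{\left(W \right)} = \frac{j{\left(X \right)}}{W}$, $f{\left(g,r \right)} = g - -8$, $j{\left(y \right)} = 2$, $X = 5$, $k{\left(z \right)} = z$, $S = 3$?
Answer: $- \frac{108}{49} \approx -2.2041$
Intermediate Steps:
$f{\left(g,r \right)} = 8 + g$ ($f{\left(g,r \right)} = g + 8 = 8 + g$)
$v{\left(W \right)} = \frac{2}{W}$
$K = - \frac{6}{7}$ ($K = \frac{2}{-3 + \frac{2}{3}} = \frac{2}{- \frac{7}{3}} = 2 \left(- \frac{3}{7}\right) = - \frac{6}{7} \approx -0.85714$)
$K^{2} f{\left(-11,k{\left(-4 \right)} \right)} = \left(- \frac{6}{7}\right)^{2} \left(8 - 11\right) = \frac{36}{49} \left(-3\right) = - \frac{108}{49}$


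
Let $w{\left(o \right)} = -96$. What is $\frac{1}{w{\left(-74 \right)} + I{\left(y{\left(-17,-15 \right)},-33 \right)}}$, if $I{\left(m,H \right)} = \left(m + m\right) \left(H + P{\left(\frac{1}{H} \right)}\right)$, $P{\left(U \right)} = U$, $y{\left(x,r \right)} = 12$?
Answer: $- \frac{11}{9776} \approx -0.0011252$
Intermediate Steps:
$I{\left(m,H \right)} = 2 m \left(H + \frac{1}{H}\right)$ ($I{\left(m,H \right)} = \left(m + m\right) \left(H + \frac{1}{H}\right) = 2 m \left(H + \frac{1}{H}\right)$)
$\frac{1}{w{\left(-74 \right)} + I{\left(y{\left(-17,-15 \right)},-33 \right)}} = \frac{1}{-96 + 2 \cdot 12 \frac{1}{-33} \left(1 + \left(-33\right)^{2}\right)} = \frac{1}{-96 + 2 \cdot 12 \left(- \frac{1}{33}\right) \left(1 + 1089\right)} = \frac{1}{-96 + 2 \cdot 12 \left(- \frac{1}{33}\right) 1090} = \frac{1}{-96 - \frac{8720}{11}} = \frac{1}{- \frac{9776}{11}} = - \frac{11}{9776}$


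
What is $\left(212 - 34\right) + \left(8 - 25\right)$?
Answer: $161$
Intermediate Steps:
$\left(212 - 34\right) + \left(8 - 25\right) = 178 - 17 = 161$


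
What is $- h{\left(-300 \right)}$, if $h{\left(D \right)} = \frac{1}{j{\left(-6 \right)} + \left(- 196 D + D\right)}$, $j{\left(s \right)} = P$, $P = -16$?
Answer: $- \frac{1}{58484} \approx -1.7099 \cdot 10^{-5}$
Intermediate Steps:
$j{\left(s \right)} = -16$
$h{\left(D \right)} = \frac{1}{-16 - 195 D}$ ($h{\left(D \right)} = \frac{1}{-16 + \left(- 196 D + D\right)} = \frac{1}{-16 - 195 D}$)
$- h{\left(-300 \right)} = - \frac{-1}{16 + 195 \left(-300\right)} = - \frac{-1}{16 - 58500} = - \frac{-1}{-58484} = - \frac{\left(-1\right) \left(-1\right)}{58484} = \left(-1\right) \frac{1}{58484} = - \frac{1}{58484}$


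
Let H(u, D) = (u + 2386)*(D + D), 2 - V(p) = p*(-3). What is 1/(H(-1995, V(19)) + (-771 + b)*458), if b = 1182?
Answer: 1/234376 ≈ 4.2667e-6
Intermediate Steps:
V(p) = 2 + 3*p (V(p) = 2 - p*(-3) = 2 - (-3)*p = 2 + 3*p)
H(u, D) = 2*D*(2386 + u) (H(u, D) = (2386 + u)*(2*D) = 2*D*(2386 + u))
1/(H(-1995, V(19)) + (-771 + b)*458) = 1/(2*(2 + 3*19)*(2386 - 1995) + (-771 + 1182)*458) = 1/(2*(2 + 57)*391 + 411*458) = 1/(2*59*391 + 188238) = 1/(46138 + 188238) = 1/234376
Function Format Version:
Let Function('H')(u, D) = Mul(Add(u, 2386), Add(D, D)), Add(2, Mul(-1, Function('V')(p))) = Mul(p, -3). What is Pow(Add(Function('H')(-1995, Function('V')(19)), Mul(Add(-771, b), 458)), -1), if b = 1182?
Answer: Rational(1, 234376) ≈ 4.2667e-6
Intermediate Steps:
Function('V')(p) = Add(2, Mul(3, p)) (Function('V')(p) = Add(2, Mul(-1, Mul(p, -3))) = Add(2, Mul(-1, Mul(-3, p))) = Add(2, Mul(3, p)))
Function('H')(u, D) = Mul(2, D, Add(2386, u)) (Function('H')(u, D) = Mul(Add(2386, u), Mul(2, D)) = Mul(2, D, Add(2386, u)))
Pow(Add(Function('H')(-1995, Function('V')(19)), Mul(Add(-771, b), 458)), -1) = Pow(Add(Mul(2, Add(2, Mul(3, 19)), Add(2386, -1995)), Mul(Add(-771, 1182), 458)), -1) = Pow(Add(Mul(2, Add(2, 57), 391), Mul(411, 458)), -1) = Pow(Add(Mul(2, 59, 391), 188238), -1) = Pow(Add(46138, 188238), -1) = Pow(234376, -1) = Rational(1, 234376)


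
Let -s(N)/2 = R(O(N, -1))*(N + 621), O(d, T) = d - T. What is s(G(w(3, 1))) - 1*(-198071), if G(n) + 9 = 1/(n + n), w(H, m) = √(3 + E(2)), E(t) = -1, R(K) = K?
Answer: 831451/4 - 302*√2 ≈ 2.0744e+5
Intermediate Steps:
w(H, m) = √2 (w(H, m) = √(3 - 1) = √2)
G(n) = -9 + 1/(2*n) (G(n) = -9 + 1/(n + n) = -9 + 1/(2*n))
s(N) = -2*(1 + N)*(621 + N) (s(N) = -2*(N - 1*(-1))*(N + 621) = -2*(N + 1)*(621 + N) = -2*(1 + N)*(621 + N))
s(G(w(3, 1))) - 1*(-198071) = -2*(1 + (-9 + 1/(2*(√2))))*(621 + (-9 + 1/(2*(√2)))) - 1*(-198071) = -2*(1 + (-9 + (√2/2)/2))*(621 + (-9 + (√2/2)/2)) + 198071 = -2*(1 + (-9 + √2/4))*(621 + (-9 + √2/4)) + 198071 = -2*(-8 + √2/4)*(612 + √2/4) + 198071 = 198071 - 2*(-8 + √2/4)*(612 + √2/4)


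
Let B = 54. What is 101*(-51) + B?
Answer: -5097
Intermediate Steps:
101*(-51) + B = 101*(-51) + 54 = -5151 + 54 = -5097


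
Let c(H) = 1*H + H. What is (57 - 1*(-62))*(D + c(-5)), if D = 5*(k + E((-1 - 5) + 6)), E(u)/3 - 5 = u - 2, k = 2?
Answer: 5355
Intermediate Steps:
E(u) = 9 + 3*u (E(u) = 15 + 3*(u - 2) = 15 + 3*(-2 + u) = 15 + (-6 + 3*u) = 9 + 3*u)
c(H) = 2*H (c(H) = H + H = 2*H)
D = 55 (D = 5*(2 + (9 + 3*((-1 - 5) + 6))) = 5*(2 + (9 + 3*(-6 + 6))) = 5*(2 + (9 + 3*0)) = 5*(2 + (9 + 0)) = 5*(2 + 9) = 5*11 = 55)
(57 - 1*(-62))*(D + c(-5)) = (57 - 1*(-62))*(55 + 2*(-5)) = (57 + 62)*(55 - 10) = 119*45 = 5355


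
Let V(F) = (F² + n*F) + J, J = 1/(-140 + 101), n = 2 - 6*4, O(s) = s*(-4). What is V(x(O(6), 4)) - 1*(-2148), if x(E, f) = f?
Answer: 80963/39 ≈ 2076.0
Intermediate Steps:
O(s) = -4*s
n = -22 (n = 2 - 24 = -22)
J = -1/39 (J = 1/(-39) = -1/39 ≈ -0.025641)
V(F) = -1/39 + F² - 22*F (V(F) = (F² - 22*F) - 1/39 = -1/39 + F² - 22*F)
V(x(O(6), 4)) - 1*(-2148) = (-1/39 + 4² - 22*4) - 1*(-2148) = (-1/39 + 16 - 88) + 2148 = -2809/39 + 2148 = 80963/39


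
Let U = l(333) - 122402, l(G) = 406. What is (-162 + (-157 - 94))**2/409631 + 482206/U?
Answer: -88358895131/24986671738 ≈ -3.5362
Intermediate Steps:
U = -121996 (U = 406 - 122402 = -121996)
(-162 + (-157 - 94))**2/409631 + 482206/U = (-162 + (-157 - 94))**2/409631 + 482206/(-121996) = (-162 - 251)**2*(1/409631) + 482206*(-1/121996) = (-413)**2*(1/409631) - 241103/60998 = 170569*(1/409631) - 241103/60998 = 170569/409631 - 241103/60998 = -88358895131/24986671738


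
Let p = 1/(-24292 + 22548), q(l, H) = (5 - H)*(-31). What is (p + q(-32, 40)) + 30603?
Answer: 55263871/1744 ≈ 31688.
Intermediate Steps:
q(l, H) = -155 + 31*H
p = -1/1744 (p = 1/(-1744) = -1/1744 ≈ -0.00057339)
(p + q(-32, 40)) + 30603 = (-1/1744 + (-155 + 31*40)) + 30603 = (-1/1744 + (-155 + 1240)) + 30603 = (-1/1744 + 1085) + 30603 = 1892239/1744 + 30603 = 55263871/1744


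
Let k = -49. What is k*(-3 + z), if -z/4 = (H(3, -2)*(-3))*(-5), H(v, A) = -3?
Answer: -8673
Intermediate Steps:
z = 180 (z = -4*(-3*(-3))*(-5) = -36*(-5) = -4*(-45) = 180)
k*(-3 + z) = -49*(-3 + 180) = -49*177 = -8673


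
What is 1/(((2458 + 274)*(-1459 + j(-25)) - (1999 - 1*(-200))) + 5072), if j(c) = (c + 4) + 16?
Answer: -1/3996775 ≈ -2.5020e-7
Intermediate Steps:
j(c) = 20 + c (j(c) = (4 + c) + 16 = 20 + c)
1/(((2458 + 274)*(-1459 + j(-25)) - (1999 - 1*(-200))) + 5072) = 1/(((2458 + 274)*(-1459 + (20 - 25)) - (1999 - 1*(-200))) + 5072) = 1/((2732*(-1459 - 5) - (1999 + 200)) + 5072) = 1/((2732*(-1464) - 1*2199) + 5072) = 1/((-3999648 - 2199) + 5072) = 1/(-4001847 + 5072) = 1/(-3996775) = -1/3996775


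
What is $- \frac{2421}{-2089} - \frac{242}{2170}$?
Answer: $\frac{2374016}{2266565} \approx 1.0474$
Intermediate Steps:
$- \frac{2421}{-2089} - \frac{242}{2170} = \left(-2421\right) \left(- \frac{1}{2089}\right) - \frac{121}{1085} = \frac{2421}{2089} - \frac{121}{1085} = \frac{2374016}{2266565}$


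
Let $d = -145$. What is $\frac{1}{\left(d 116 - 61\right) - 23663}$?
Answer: $- \frac{1}{40544} \approx -2.4665 \cdot 10^{-5}$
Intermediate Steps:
$\frac{1}{\left(d 116 - 61\right) - 23663} = \frac{1}{\left(\left(-145\right) 116 - 61\right) - 23663} = \frac{1}{\left(-16820 - 61\right) - 23663} = \frac{1}{-16881 - 23663} = \frac{1}{-40544} = - \frac{1}{40544}$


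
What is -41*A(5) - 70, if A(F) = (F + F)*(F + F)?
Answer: -4170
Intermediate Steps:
A(F) = 4*F**2 (A(F) = (2*F)*(2*F) = 4*F**2)
-41*A(5) - 70 = -164*5**2 - 70 = -164*25 - 70 = -41*100 - 70 = -4100 - 70 = -4170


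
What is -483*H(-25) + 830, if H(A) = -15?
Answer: 8075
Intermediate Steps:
-483*H(-25) + 830 = -483*(-15) + 830 = 7245 + 830 = 8075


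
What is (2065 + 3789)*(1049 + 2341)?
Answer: 19845060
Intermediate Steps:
(2065 + 3789)*(1049 + 2341) = 5854*3390 = 19845060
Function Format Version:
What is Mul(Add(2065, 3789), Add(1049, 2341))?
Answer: 19845060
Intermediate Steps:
Mul(Add(2065, 3789), Add(1049, 2341)) = Mul(5854, 3390) = 19845060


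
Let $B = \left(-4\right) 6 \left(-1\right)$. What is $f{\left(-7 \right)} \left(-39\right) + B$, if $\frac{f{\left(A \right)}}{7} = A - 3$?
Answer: $2754$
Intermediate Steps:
$f{\left(A \right)} = -21 + 7 A$ ($f{\left(A \right)} = 7 \left(A - 3\right) = 7 \left(-3 + A\right) = -21 + 7 A$)
$B = 24$ ($B = \left(-24\right) \left(-1\right) = 24$)
$f{\left(-7 \right)} \left(-39\right) + B = \left(-21 + 7 \left(-7\right)\right) \left(-39\right) + 24 = \left(-21 - 49\right) \left(-39\right) + 24 = \left(-70\right) \left(-39\right) + 24 = 2730 + 24 = 2754$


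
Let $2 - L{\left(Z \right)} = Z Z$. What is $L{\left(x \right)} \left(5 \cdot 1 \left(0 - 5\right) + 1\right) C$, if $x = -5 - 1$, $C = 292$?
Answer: $238272$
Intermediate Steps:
$x = -6$
$L{\left(Z \right)} = 2 - Z^{2}$ ($L{\left(Z \right)} = 2 - Z Z = 2 - Z^{2}$)
$L{\left(x \right)} \left(5 \cdot 1 \left(0 - 5\right) + 1\right) C = \left(2 - \left(-6\right)^{2}\right) \left(5 \cdot 1 \left(0 - 5\right) + 1\right) 292 = \left(2 - 36\right) \left(5 \cdot 1 \left(-5\right) + 1\right) 292 = \left(2 - 36\right) \left(5 \left(-5\right) + 1\right) 292 = - 34 \left(-25 + 1\right) 292 = \left(-34\right) \left(-24\right) 292 = 816 \cdot 292 = 238272$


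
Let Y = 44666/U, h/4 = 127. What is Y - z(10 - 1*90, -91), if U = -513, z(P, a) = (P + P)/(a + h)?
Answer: -6181214/71307 ≈ -86.685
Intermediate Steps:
h = 508 (h = 4*127 = 508)
z(P, a) = 2*P/(508 + a) (z(P, a) = (P + P)/(a + 508) = (2*P)/(508 + a) = 2*P/(508 + a))
Y = -44666/513 (Y = 44666/(-513) = 44666*(-1/513) = -44666/513 ≈ -87.068)
Y - z(10 - 1*90, -91) = -44666/513 - 2*(10 - 1*90)/(508 - 91) = -44666/513 - 2*(10 - 90)/417 = -44666/513 - 2*(-80)/417 = -44666/513 - 1*(-160/417) = -44666/513 + 160/417 = -6181214/71307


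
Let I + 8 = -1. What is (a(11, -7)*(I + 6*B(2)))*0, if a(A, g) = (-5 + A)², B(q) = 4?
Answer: 0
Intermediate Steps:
I = -9 (I = -8 - 1 = -9)
(a(11, -7)*(I + 6*B(2)))*0 = ((-5 + 11)²*(-9 + 6*4))*0 = (6²*(-9 + 24))*0 = (36*15)*0 = 540*0 = 0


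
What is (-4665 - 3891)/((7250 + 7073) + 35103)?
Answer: -4278/24713 ≈ -0.17311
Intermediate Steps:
(-4665 - 3891)/((7250 + 7073) + 35103) = -8556/(14323 + 35103) = -8556/49426 = -8556*1/49426 = -4278/24713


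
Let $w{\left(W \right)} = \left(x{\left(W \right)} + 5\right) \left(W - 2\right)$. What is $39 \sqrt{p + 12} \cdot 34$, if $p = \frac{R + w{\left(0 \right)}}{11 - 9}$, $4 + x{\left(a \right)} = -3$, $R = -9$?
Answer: $663 \sqrt{38} \approx 4087.0$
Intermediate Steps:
$x{\left(a \right)} = -7$ ($x{\left(a \right)} = -4 - 3 = -7$)
$w{\left(W \right)} = 4 - 2 W$ ($w{\left(W \right)} = \left(-7 + 5\right) \left(W - 2\right) = - 2 \left(-2 + W\right) = 4 - 2 W$)
$p = - \frac{5}{2}$ ($p = \frac{-9 + \left(4 - 0\right)}{11 - 9} = \frac{-9 + \left(4 + 0\right)}{2} = \left(-9 + 4\right) \frac{1}{2} = \left(-5\right) \frac{1}{2} = - \frac{5}{2} \approx -2.5$)
$39 \sqrt{p + 12} \cdot 34 = 39 \sqrt{- \frac{5}{2} + 12} \cdot 34 = 39 \sqrt{\frac{19}{2}} \cdot 34 = 39 \frac{\sqrt{38}}{2} \cdot 34 = \frac{39 \sqrt{38}}{2} \cdot 34 = 663 \sqrt{38}$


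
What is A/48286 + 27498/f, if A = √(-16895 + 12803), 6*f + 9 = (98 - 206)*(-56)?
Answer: 18332/671 + I*√1023/24143 ≈ 27.32 + 0.0013248*I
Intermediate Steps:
f = 2013/2 (f = -3/2 + ((98 - 206)*(-56))/6 = -3/2 + (-108*(-56))/6 = -3/2 + (⅙)*6048 = -3/2 + 1008 = 2013/2 ≈ 1006.5)
A = 2*I*√1023 (A = √(-4092) = 2*I*√1023 ≈ 63.969*I)
A/48286 + 27498/f = (2*I*√1023)/48286 + 27498/(2013/2) = (2*I*√1023)*(1/48286) + 27498*(2/2013) = I*√1023/24143 + 18332/671 = 18332/671 + I*√1023/24143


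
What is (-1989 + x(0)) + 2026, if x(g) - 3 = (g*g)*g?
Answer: 40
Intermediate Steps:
x(g) = 3 + g**3 (x(g) = 3 + (g*g)*g = 3 + g**2*g = 3 + g**3)
(-1989 + x(0)) + 2026 = (-1989 + (3 + 0**3)) + 2026 = (-1989 + (3 + 0)) + 2026 = (-1989 + 3) + 2026 = -1986 + 2026 = 40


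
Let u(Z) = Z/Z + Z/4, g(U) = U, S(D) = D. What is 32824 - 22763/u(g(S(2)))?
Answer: 52946/3 ≈ 17649.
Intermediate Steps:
u(Z) = 1 + Z/4 (u(Z) = 1 + Z*(¼) = 1 + Z/4)
32824 - 22763/u(g(S(2))) = 32824 - 22763/(1 + (¼)*2) = 32824 - 22763/(1 + ½) = 32824 - 22763/3/2 = 32824 - 22763*⅔ = 32824 - 45526/3 = 52946/3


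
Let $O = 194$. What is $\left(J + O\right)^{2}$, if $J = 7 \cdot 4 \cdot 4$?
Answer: $93636$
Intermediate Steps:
$J = 112$ ($J = 28 \cdot 4 = 112$)
$\left(J + O\right)^{2} = \left(112 + 194\right)^{2} = 306^{2} = 93636$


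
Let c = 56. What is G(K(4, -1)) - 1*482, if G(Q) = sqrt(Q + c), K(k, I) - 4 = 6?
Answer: -482 + sqrt(66) ≈ -473.88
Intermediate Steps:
K(k, I) = 10 (K(k, I) = 4 + 6 = 10)
G(Q) = sqrt(56 + Q) (G(Q) = sqrt(Q + 56) = sqrt(56 + Q))
G(K(4, -1)) - 1*482 = sqrt(56 + 10) - 1*482 = sqrt(66) - 482 = -482 + sqrt(66)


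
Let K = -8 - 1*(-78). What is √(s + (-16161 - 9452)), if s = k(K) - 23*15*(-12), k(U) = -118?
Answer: 3*I*√2399 ≈ 146.94*I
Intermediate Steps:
K = 70 (K = -8 + 78 = 70)
s = 4022 (s = -118 - 23*15*(-12) = -118 - 345*(-12) = -118 + 4140 = 4022)
√(s + (-16161 - 9452)) = √(4022 + (-16161 - 9452)) = √(4022 - 25613) = √(-21591) = 3*I*√2399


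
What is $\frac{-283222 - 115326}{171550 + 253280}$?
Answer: $- \frac{11722}{12495} \approx -0.93814$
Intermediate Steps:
$\frac{-283222 - 115326}{171550 + 253280} = - \frac{398548}{424830} = \left(-398548\right) \frac{1}{424830} = - \frac{11722}{12495}$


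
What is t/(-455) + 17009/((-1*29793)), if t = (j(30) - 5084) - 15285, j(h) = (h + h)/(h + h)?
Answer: 599084729/13555815 ≈ 44.194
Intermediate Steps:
j(h) = 1 (j(h) = (2*h)/((2*h)) = (2*h)*(1/(2*h)) = 1)
t = -20368 (t = (1 - 5084) - 15285 = -5083 - 15285 = -20368)
t/(-455) + 17009/((-1*29793)) = -20368/(-455) + 17009/((-1*29793)) = -20368*(-1/455) + 17009/(-29793) = 20368/455 + 17009*(-1/29793) = 20368/455 - 17009/29793 = 599084729/13555815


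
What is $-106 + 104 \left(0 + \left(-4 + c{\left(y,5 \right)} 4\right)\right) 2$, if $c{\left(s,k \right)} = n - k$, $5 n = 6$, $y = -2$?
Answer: $- \frac{20498}{5} \approx -4099.6$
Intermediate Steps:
$n = \frac{6}{5}$ ($n = \frac{1}{5} \cdot 6 = \frac{6}{5} \approx 1.2$)
$c{\left(s,k \right)} = \frac{6}{5} - k$
$-106 + 104 \left(0 + \left(-4 + c{\left(y,5 \right)} 4\right)\right) 2 = -106 + 104 \left(0 + \left(-4 + \left(\frac{6}{5} - 5\right) 4\right)\right) 2 = -106 + 104 \left(0 - \frac{96}{5}\right) 2 = -106 + 104 \left(\left(- \frac{96}{5}\right) 2\right) = -106 + 104 \left(- \frac{192}{5}\right) = -106 - \frac{19968}{5} = - \frac{20498}{5}$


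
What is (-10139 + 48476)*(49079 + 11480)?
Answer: 2321650383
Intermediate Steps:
(-10139 + 48476)*(49079 + 11480) = 38337*60559 = 2321650383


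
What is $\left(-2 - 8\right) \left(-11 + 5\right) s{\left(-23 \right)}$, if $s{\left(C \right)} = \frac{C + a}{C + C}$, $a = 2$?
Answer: $\frac{630}{23} \approx 27.391$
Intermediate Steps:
$s{\left(C \right)} = \frac{2 + C}{2 C}$ ($s{\left(C \right)} = \frac{C + 2}{C + C} = \frac{2 + C}{2 C}$)
$\left(-2 - 8\right) \left(-11 + 5\right) s{\left(-23 \right)} = \left(-2 - 8\right) \left(-11 + 5\right) \frac{2 - 23}{2 \left(-23\right)} = \left(-10\right) \left(-6\right) \frac{1}{2} \left(- \frac{1}{23}\right) \left(-21\right) = 60 \cdot \frac{21}{46} = \frac{630}{23}$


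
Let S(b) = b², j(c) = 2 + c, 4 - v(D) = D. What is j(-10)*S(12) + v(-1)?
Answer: -1147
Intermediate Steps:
v(D) = 4 - D
j(-10)*S(12) + v(-1) = (2 - 10)*12² + (4 - 1*(-1)) = -8*144 + (4 + 1) = -1152 + 5 = -1147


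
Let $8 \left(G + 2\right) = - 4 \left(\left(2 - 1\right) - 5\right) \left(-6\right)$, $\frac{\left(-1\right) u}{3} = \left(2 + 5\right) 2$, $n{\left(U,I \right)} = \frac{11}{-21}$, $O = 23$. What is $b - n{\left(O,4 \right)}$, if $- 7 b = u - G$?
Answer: $\frac{95}{21} \approx 4.5238$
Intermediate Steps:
$n{\left(U,I \right)} = - \frac{11}{21}$ ($n{\left(U,I \right)} = 11 \left(- \frac{1}{21}\right) = - \frac{11}{21}$)
$u = -42$ ($u = - 3 \left(2 + 5\right) 2 = - 3 \cdot 7 \cdot 2 = \left(-3\right) 14 = -42$)
$G = -14$ ($G = -2 + \frac{- 4 \left(\left(2 - 1\right) - 5\right) \left(-6\right)}{8} = -2 + \frac{- 4 \left(1 - 5\right) \left(-6\right)}{8} = -2 + \frac{\left(-4\right) \left(-4\right) \left(-6\right)}{8} = -2 + \frac{16 \left(-6\right)}{8} = -2 + \frac{1}{8} \left(-96\right) = -2 - 12 = -14$)
$b = 4$ ($b = - \frac{-42 - -14}{7} = - \frac{-42 + 14}{7} = \left(- \frac{1}{7}\right) \left(-28\right) = 4$)
$b - n{\left(O,4 \right)} = 4 - - \frac{11}{21} = 4 + \frac{11}{21} = \frac{95}{21}$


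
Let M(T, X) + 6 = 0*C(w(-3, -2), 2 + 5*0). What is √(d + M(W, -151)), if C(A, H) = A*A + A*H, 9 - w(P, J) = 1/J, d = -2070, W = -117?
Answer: 2*I*√519 ≈ 45.563*I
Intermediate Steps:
w(P, J) = 9 - 1/J
C(A, H) = A² + A*H
M(T, X) = -6 (M(T, X) = -6 + 0*((9 - 1/(-2))*((9 - 1/(-2)) + (2 + 5*0))) = -6 + 0*((9 - 1*(-½))*((9 - 1*(-½)) + (2 + 0))) = -6 + 0*((9 + ½)*((9 + ½) + 2)) = -6 + 0*(19*(19/2 + 2)/2) = -6 + 0*((19/2)*(23/2)) = -6 + 0*(437/4) = -6 + 0 = -6)
√(d + M(W, -151)) = √(-2070 - 6) = √(-2076) = 2*I*√519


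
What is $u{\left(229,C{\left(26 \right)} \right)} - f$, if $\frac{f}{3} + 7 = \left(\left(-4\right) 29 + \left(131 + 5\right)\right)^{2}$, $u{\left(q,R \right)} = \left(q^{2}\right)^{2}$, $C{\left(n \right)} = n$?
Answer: $2750057302$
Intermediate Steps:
$u{\left(q,R \right)} = q^{4}$
$f = 1179$ ($f = -21 + 3 \left(\left(-4\right) 29 + \left(131 + 5\right)\right)^{2} = -21 + 3 \left(-116 + 136\right)^{2} = -21 + 3 \cdot 20^{2} = -21 + 3 \cdot 400 = -21 + 1200 = 1179$)
$u{\left(229,C{\left(26 \right)} \right)} - f = 229^{4} - 1179 = 2750058481 - 1179 = 2750057302$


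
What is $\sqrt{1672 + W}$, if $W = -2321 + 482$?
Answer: $i \sqrt{167} \approx 12.923 i$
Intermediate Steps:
$W = -1839$
$\sqrt{1672 + W} = \sqrt{1672 - 1839} = \sqrt{-167} = i \sqrt{167}$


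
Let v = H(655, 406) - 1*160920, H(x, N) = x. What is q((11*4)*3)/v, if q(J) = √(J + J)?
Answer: -2*√66/160265 ≈ -0.00010138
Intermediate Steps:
q(J) = √2*√J (q(J) = √(2*J) = √2*√J)
v = -160265 (v = 655 - 1*160920 = 655 - 160920 = -160265)
q((11*4)*3)/v = (√2*√((11*4)*3))/(-160265) = (√2*√(44*3))*(-1/160265) = (√2*√132)*(-1/160265) = (√2*(2*√33))*(-1/160265) = (2*√66)*(-1/160265) = -2*√66/160265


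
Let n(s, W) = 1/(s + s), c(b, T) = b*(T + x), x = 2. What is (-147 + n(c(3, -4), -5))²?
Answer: 3115225/144 ≈ 21634.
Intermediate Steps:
c(b, T) = b*(2 + T) (c(b, T) = b*(T + 2) = b*(2 + T))
n(s, W) = 1/(2*s)
(-147 + n(c(3, -4), -5))² = (-147 + 1/(2*((3*(2 - 4)))))² = (-147 + 1/(2*((3*(-2)))))² = (-147 + (½)/(-6))² = (-147 + (½)*(-⅙))² = (-147 - 1/12)² = (-1765/12)² = 3115225/144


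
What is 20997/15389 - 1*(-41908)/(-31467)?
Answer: 15790387/484245663 ≈ 0.032608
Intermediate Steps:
20997/15389 - 1*(-41908)/(-31467) = 20997*(1/15389) + 41908*(-1/31467) = 20997/15389 - 41908/31467 = 15790387/484245663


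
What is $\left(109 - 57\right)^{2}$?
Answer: $2704$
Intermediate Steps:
$\left(109 - 57\right)^{2} = 52^{2} = 2704$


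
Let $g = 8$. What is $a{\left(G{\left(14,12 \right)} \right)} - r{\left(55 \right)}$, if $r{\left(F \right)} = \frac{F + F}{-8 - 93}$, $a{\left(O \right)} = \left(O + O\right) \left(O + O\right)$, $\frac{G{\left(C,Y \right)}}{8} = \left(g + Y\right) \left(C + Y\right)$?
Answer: $\frac{6991462510}{101} \approx 6.9222 \cdot 10^{7}$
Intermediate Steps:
$G{\left(C,Y \right)} = 8 \left(8 + Y\right) \left(C + Y\right)$
$a{\left(O \right)} = 4 O^{2}$ ($a{\left(O \right)} = 2 O 2 O = 4 O^{2}$)
$r{\left(F \right)} = - \frac{2 F}{101}$ ($r{\left(F \right)} = \frac{2 F}{-101} = 2 F \left(- \frac{1}{101}\right) = - \frac{2 F}{101}$)
$a{\left(G{\left(14,12 \right)} \right)} - r{\left(55 \right)} = 4 \left(8 \cdot 12^{2} + 64 \cdot 14 + 64 \cdot 12 + 8 \cdot 14 \cdot 12\right)^{2} - \left(- \frac{2}{101}\right) 55 = 4 \left(8 \cdot 144 + 896 + 768 + 1344\right)^{2} - - \frac{110}{101} = 4 \left(1152 + 896 + 768 + 1344\right)^{2} + \frac{110}{101} = 4 \cdot 4160^{2} + \frac{110}{101} = 4 \cdot 17305600 + \frac{110}{101} = 69222400 + \frac{110}{101} = \frac{6991462510}{101}$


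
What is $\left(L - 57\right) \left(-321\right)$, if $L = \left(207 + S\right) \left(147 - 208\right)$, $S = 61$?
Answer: $5266005$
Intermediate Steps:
$L = -16348$ ($L = \left(207 + 61\right) \left(147 - 208\right) = 268 \left(-61\right) = -16348$)
$\left(L - 57\right) \left(-321\right) = \left(-16348 - 57\right) \left(-321\right) = \left(-16405\right) \left(-321\right) = 5266005$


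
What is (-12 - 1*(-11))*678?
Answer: -678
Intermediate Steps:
(-12 - 1*(-11))*678 = (-12 + 11)*678 = -1*678 = -678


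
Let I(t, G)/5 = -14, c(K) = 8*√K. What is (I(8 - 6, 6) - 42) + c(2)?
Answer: -112 + 8*√2 ≈ -100.69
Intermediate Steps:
I(t, G) = -70 (I(t, G) = 5*(-14) = -70)
(I(8 - 6, 6) - 42) + c(2) = (-70 - 42) + 8*√2 = -112 + 8*√2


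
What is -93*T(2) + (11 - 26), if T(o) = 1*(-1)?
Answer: 78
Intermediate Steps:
T(o) = -1
-93*T(2) + (11 - 26) = -93*(-1) + (11 - 26) = 93 - 15 = 78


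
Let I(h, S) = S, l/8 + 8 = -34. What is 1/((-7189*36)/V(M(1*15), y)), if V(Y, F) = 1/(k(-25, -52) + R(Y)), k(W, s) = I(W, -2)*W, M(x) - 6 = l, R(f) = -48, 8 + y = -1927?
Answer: -1/517608 ≈ -1.9320e-6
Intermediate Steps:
l = -336 (l = -64 + 8*(-34) = -64 - 272 = -336)
y = -1935 (y = -8 - 1927 = -1935)
M(x) = -330 (M(x) = 6 - 336 = -330)
k(W, s) = -2*W
V(Y, F) = ½ (V(Y, F) = 1/(-2*(-25) - 48) = 1/(50 - 48) = 1/2 = ½)
1/((-7189*36)/V(M(1*15), y)) = 1/((-7189*36)/(½)) = 1/(-258804*2) = 1/(-517608) = -1/517608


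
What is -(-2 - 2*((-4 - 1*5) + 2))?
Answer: -12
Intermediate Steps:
-(-2 - 2*((-4 - 1*5) + 2)) = -(-2 - 2*((-4 - 5) + 2)) = -(-2 - 2*(-9 + 2)) = -(-2 - 2*(-7)) = -(-2 + 14) = -1*12 = -12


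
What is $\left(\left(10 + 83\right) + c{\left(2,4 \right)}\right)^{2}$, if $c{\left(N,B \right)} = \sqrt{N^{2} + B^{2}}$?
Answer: $8669 + 372 \sqrt{5} \approx 9500.8$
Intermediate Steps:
$c{\left(N,B \right)} = \sqrt{B^{2} + N^{2}}$
$\left(\left(10 + 83\right) + c{\left(2,4 \right)}\right)^{2} = \left(\left(10 + 83\right) + \sqrt{4^{2} + 2^{2}}\right)^{2} = \left(93 + \sqrt{16 + 4}\right)^{2} = \left(93 + \sqrt{20}\right)^{2} = \left(93 + 2 \sqrt{5}\right)^{2}$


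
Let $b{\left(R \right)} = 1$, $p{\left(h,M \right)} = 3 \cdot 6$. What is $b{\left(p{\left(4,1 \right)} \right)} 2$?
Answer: $2$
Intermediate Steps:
$p{\left(h,M \right)} = 18$
$b{\left(p{\left(4,1 \right)} \right)} 2 = 1 \cdot 2 = 2$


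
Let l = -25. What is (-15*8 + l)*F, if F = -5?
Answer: 725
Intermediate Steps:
(-15*8 + l)*F = (-15*8 - 25)*(-5) = (-120 - 25)*(-5) = -145*(-5) = 725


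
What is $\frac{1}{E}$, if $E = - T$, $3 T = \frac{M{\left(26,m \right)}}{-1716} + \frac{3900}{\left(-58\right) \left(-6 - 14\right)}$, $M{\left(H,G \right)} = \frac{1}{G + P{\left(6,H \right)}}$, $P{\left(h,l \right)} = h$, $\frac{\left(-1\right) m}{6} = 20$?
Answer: $- \frac{17019288}{19073369} \approx -0.89231$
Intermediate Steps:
$m = -120$ ($m = \left(-6\right) 20 = -120$)
$M{\left(H,G \right)} = \frac{1}{6 + G}$ ($M{\left(H,G \right)} = \frac{1}{G + 6} = \frac{1}{6 + G}$)
$T = \frac{19073369}{17019288}$ ($T = \frac{\frac{1}{\left(6 - 120\right) \left(-1716\right)} + \frac{3900}{\left(-58\right) \left(-6 - 14\right)}}{3} = \frac{\frac{1}{-114} \left(- \frac{1}{1716}\right) + \frac{3900}{\left(-58\right) \left(-6 - 14\right)}}{3} = \frac{\left(- \frac{1}{114}\right) \left(- \frac{1}{1716}\right) + \frac{3900}{\left(-58\right) \left(-20\right)}}{3} = \frac{\frac{1}{195624} + \frac{3900}{1160}}{3} = \frac{\frac{1}{195624} + 3900 \cdot \frac{1}{1160}}{3} = \frac{\frac{1}{195624} + \frac{195}{58}}{3} = \frac{1}{3} \cdot \frac{19073369}{5673096} = \frac{19073369}{17019288} \approx 1.1207$)
$E = - \frac{19073369}{17019288}$ ($E = \left(-1\right) \frac{19073369}{17019288} = - \frac{19073369}{17019288} \approx -1.1207$)
$\frac{1}{E} = \frac{1}{- \frac{19073369}{17019288}} = - \frac{17019288}{19073369}$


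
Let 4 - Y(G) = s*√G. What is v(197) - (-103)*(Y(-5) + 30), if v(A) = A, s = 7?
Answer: 3699 - 721*I*√5 ≈ 3699.0 - 1612.2*I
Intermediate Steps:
Y(G) = 4 - 7*√G
v(197) - (-103)*(Y(-5) + 30) = 197 - (-103)*((4 - 7*I*√5) + 30) = 197 - (-103)*(34 - 7*I*√5) = 197 - (-3502 + 721*I*√5) = 197 + (3502 - 721*I*√5) = 3699 - 721*I*√5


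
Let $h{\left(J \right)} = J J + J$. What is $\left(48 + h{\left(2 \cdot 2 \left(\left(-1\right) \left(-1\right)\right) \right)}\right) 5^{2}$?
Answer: $1700$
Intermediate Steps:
$h{\left(J \right)} = J + J^{2}$ ($h{\left(J \right)} = J^{2} + J = J + J^{2}$)
$\left(48 + h{\left(2 \cdot 2 \left(\left(-1\right) \left(-1\right)\right) \right)}\right) 5^{2} = \left(48 + 2 \cdot 2 \left(\left(-1\right) \left(-1\right)\right) \left(1 + 2 \cdot 2 \left(\left(-1\right) \left(-1\right)\right)\right)\right) 5^{2} = \left(48 + 4 \cdot 1 \left(1 + 4 \cdot 1\right)\right) 25 = \left(48 + 4 \left(1 + 4\right)\right) 25 = \left(48 + 4 \cdot 5\right) 25 = \left(48 + 20\right) 25 = 68 \cdot 25 = 1700$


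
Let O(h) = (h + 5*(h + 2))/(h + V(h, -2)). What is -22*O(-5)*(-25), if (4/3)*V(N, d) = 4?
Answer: 5500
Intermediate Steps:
V(N, d) = 3 (V(N, d) = (3/4)*4 = 3)
O(h) = (10 + 6*h)/(3 + h) (O(h) = (h + 5*(h + 2))/(h + 3) = (h + 5*(2 + h))/(3 + h) = (h + (10 + 5*h))/(3 + h) = (10 + 6*h)/(3 + h))
-22*O(-5)*(-25) = -44*(5 + 3*(-5))/(3 - 5)*(-25) = -44*(5 - 15)/(-2)*(-25) = -44*(-1)*(-10)/2*(-25) = -22*10*(-25) = -220*(-25) = 5500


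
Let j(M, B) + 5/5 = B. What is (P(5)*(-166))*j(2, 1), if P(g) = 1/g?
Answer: 0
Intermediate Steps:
j(M, B) = -1 + B
(P(5)*(-166))*j(2, 1) = (-166/5)*(-1 + 1) = ((⅕)*(-166))*0 = -166/5*0 = 0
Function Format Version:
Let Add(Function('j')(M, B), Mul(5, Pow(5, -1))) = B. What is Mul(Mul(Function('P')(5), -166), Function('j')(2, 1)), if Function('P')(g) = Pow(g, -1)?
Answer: 0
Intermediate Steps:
Function('j')(M, B) = Add(-1, B)
Mul(Mul(Function('P')(5), -166), Function('j')(2, 1)) = Mul(Mul(Pow(5, -1), -166), Add(-1, 1)) = Mul(Mul(Rational(1, 5), -166), 0) = Mul(Rational(-166, 5), 0) = 0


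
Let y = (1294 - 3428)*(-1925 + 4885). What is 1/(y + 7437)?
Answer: -1/6309203 ≈ -1.5850e-7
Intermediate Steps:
y = -6316640 (y = -2134*2960 = -6316640)
1/(y + 7437) = 1/(-6316640 + 7437) = 1/(-6309203) = -1/6309203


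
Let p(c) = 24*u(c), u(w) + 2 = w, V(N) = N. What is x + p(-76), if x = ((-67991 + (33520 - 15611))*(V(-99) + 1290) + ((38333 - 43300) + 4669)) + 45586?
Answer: -59604246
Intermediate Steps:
u(w) = -2 + w
p(c) = -48 + 24*c (p(c) = 24*(-2 + c) = -48 + 24*c)
x = -59602374 (x = ((-67991 + (33520 - 15611))*(-99 + 1290) + ((38333 - 43300) + 4669)) + 45586 = ((-67991 + 17909)*1191 + (-4967 + 4669)) + 45586 = (-50082*1191 - 298) + 45586 = (-59647662 - 298) + 45586 = -59647960 + 45586 = -59602374)
x + p(-76) = -59602374 + (-48 + 24*(-76)) = -59602374 + (-48 - 1824) = -59602374 - 1872 = -59604246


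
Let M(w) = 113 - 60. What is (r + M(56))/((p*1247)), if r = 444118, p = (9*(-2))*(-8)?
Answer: 148057/59856 ≈ 2.4736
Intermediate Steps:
p = 144 (p = -18*(-8) = 144)
M(w) = 53
(r + M(56))/((p*1247)) = (444118 + 53)/((144*1247)) = 444171/179568 = 444171*(1/179568) = 148057/59856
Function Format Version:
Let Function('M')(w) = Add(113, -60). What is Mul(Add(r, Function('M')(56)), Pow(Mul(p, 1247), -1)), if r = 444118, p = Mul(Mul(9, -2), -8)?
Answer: Rational(148057, 59856) ≈ 2.4736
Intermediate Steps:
p = 144 (p = Mul(-18, -8) = 144)
Function('M')(w) = 53
Mul(Add(r, Function('M')(56)), Pow(Mul(p, 1247), -1)) = Mul(Add(444118, 53), Pow(Mul(144, 1247), -1)) = Mul(444171, Pow(179568, -1)) = Mul(444171, Rational(1, 179568)) = Rational(148057, 59856)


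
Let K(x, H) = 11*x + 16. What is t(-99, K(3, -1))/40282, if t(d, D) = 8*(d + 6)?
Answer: -372/20141 ≈ -0.018470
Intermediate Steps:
K(x, H) = 16 + 11*x
t(d, D) = 48 + 8*d (t(d, D) = 8*(6 + d) = 48 + 8*d)
t(-99, K(3, -1))/40282 = (48 + 8*(-99))/40282 = (48 - 792)*(1/40282) = -744*1/40282 = -372/20141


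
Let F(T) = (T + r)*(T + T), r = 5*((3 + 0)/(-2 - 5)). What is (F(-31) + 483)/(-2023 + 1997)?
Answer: -17765/182 ≈ -97.610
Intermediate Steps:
r = -15/7 (r = 5*(3/(-7)) = 5*(3*(-⅐)) = 5*(-3/7) = -15/7 ≈ -2.1429)
F(T) = 2*T*(-15/7 + T) (F(T) = (T - 15/7)*(T + T) = (-15/7 + T)*(2*T) = 2*T*(-15/7 + T))
(F(-31) + 483)/(-2023 + 1997) = ((2/7)*(-31)*(-15 + 7*(-31)) + 483)/(-2023 + 1997) = ((2/7)*(-31)*(-15 - 217) + 483)/(-26) = ((2/7)*(-31)*(-232) + 483)*(-1/26) = (14384/7 + 483)*(-1/26) = (17765/7)*(-1/26) = -17765/182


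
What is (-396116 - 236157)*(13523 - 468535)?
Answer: 287691802276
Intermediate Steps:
(-396116 - 236157)*(13523 - 468535) = -632273*(-455012) = 287691802276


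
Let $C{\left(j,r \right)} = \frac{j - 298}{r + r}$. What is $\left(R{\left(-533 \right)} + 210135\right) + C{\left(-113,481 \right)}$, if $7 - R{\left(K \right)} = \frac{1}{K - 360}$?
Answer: $\frac{180525481311}{859066} \approx 2.1014 \cdot 10^{5}$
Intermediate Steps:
$R{\left(K \right)} = 7 - \frac{1}{-360 + K}$ ($R{\left(K \right)} = 7 - \frac{1}{K - 360} = 7 - \frac{1}{-360 + K}$)
$C{\left(j,r \right)} = \frac{-298 + j}{2 r}$
$\left(R{\left(-533 \right)} + 210135\right) + C{\left(-113,481 \right)} = \left(\frac{-2521 + 7 \left(-533\right)}{-360 - 533} + 210135\right) + \frac{-298 - 113}{2 \cdot 481} = \left(\frac{-2521 - 3731}{-893} + 210135\right) + \frac{1}{2} \cdot \frac{1}{481} \left(-411\right) = \left(\left(- \frac{1}{893}\right) \left(-6252\right) + 210135\right) - \frac{411}{962} = \left(\frac{6252}{893} + 210135\right) - \frac{411}{962} = \frac{187656807}{893} - \frac{411}{962} = \frac{180525481311}{859066}$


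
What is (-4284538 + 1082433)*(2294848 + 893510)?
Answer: -10209457093590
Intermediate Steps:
(-4284538 + 1082433)*(2294848 + 893510) = -3202105*3188358 = -10209457093590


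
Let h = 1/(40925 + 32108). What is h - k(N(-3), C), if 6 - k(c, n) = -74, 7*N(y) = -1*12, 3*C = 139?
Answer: -5842639/73033 ≈ -80.000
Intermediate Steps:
C = 139/3 (C = (1/3)*139 = 139/3 ≈ 46.333)
N(y) = -12/7 (N(y) = (-1*12)/7 = (1/7)*(-12) = -12/7)
h = 1/73033 ≈ 1.3692e-5
k(c, n) = 80 (k(c, n) = 6 - 1*(-74) = 6 + 74 = 80)
h - k(N(-3), C) = 1/73033 - 1*80 = 1/73033 - 80 = -5842639/73033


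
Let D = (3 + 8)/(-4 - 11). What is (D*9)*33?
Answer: -1089/5 ≈ -217.80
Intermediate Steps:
D = -11/15 (D = 11/(-15) = 11*(-1/15) = -11/15 ≈ -0.73333)
(D*9)*33 = -11/15*9*33 = -33/5*33 = -1089/5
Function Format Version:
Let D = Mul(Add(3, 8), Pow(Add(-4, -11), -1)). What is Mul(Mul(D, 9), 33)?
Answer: Rational(-1089, 5) ≈ -217.80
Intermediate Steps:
D = Rational(-11, 15) (D = Mul(11, Pow(-15, -1)) = Mul(11, Rational(-1, 15)) = Rational(-11, 15) ≈ -0.73333)
Mul(Mul(D, 9), 33) = Mul(Mul(Rational(-11, 15), 9), 33) = Mul(Rational(-33, 5), 33) = Rational(-1089, 5)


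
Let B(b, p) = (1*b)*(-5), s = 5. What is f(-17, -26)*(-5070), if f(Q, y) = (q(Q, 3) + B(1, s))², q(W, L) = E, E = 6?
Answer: -5070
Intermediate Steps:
B(b, p) = -5*b (B(b, p) = b*(-5) = -5*b)
q(W, L) = 6
f(Q, y) = 1 (f(Q, y) = (6 - 5*1)² = (6 - 5)² = 1² = 1)
f(-17, -26)*(-5070) = 1*(-5070) = -5070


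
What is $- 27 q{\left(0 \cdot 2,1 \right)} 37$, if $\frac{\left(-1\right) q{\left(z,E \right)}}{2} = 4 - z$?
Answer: $7992$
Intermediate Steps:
$q{\left(z,E \right)} = -8 + 2 z$ ($q{\left(z,E \right)} = - 2 \left(4 - z\right) = -8 + 2 z$)
$- 27 q{\left(0 \cdot 2,1 \right)} 37 = - 27 \left(-8 + 2 \cdot 0 \cdot 2\right) 37 = - 27 \left(-8 + 2 \cdot 0\right) 37 = - 27 \left(-8 + 0\right) 37 = \left(-27\right) \left(-8\right) 37 = 216 \cdot 37 = 7992$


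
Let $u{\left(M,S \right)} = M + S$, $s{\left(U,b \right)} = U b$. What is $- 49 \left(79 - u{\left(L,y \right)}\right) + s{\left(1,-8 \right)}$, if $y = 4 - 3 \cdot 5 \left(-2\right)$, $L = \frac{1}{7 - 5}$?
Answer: $- \frac{4377}{2} \approx -2188.5$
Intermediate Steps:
$L = \frac{1}{2} \approx 0.5$
$y = 34$ ($y = 4 - 15 \left(-2\right) = 4 - -30 = 4 + 30 = 34$)
$- 49 \left(79 - u{\left(L,y \right)}\right) + s{\left(1,-8 \right)} = - 49 \left(79 - \left(\frac{1}{2} + 34\right)\right) + 1 \left(-8\right) = - 49 \left(79 - \frac{69}{2}\right) - 8 = \left(-49\right) \frac{89}{2} - 8 = - \frac{4361}{2} - 8 = - \frac{4377}{2}$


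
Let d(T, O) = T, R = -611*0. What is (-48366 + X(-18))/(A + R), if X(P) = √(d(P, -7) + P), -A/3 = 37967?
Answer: 16122/37967 - 2*I/37967 ≈ 0.42463 - 5.2677e-5*I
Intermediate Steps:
R = 0
A = -113901 (A = -3*37967 = -113901)
X(P) = √2*√P (X(P) = √(P + P) = √(2*P) = √2*√P)
(-48366 + X(-18))/(A + R) = (-48366 + √2*√(-18))/(-113901 + 0) = (-48366 + √2*(3*I*√2))/(-113901) = (-48366 + 6*I)*(-1/113901) = 16122/37967 - 2*I/37967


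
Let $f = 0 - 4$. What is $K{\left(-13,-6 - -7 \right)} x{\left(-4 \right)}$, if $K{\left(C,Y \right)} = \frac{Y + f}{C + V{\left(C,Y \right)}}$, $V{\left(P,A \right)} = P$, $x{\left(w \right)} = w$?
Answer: $- \frac{6}{13} \approx -0.46154$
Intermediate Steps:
$f = -4$ ($f = 0 - 4 = -4$)
$K{\left(C,Y \right)} = \frac{-4 + Y}{2 C}$ ($K{\left(C,Y \right)} = \frac{Y - 4}{C + C} = \frac{-4 + Y}{2 C}$)
$K{\left(-13,-6 - -7 \right)} x{\left(-4 \right)} = \frac{-4 - -1}{2 \left(-13\right)} \left(-4\right) = \frac{1}{2} \left(- \frac{1}{13}\right) \left(-4 + \left(-6 + 7\right)\right) \left(-4\right) = \frac{1}{2} \left(- \frac{1}{13}\right) \left(-4 + 1\right) \left(-4\right) = \frac{1}{2} \left(- \frac{1}{13}\right) \left(-3\right) \left(-4\right) = \frac{3}{26} \left(-4\right) = - \frac{6}{13}$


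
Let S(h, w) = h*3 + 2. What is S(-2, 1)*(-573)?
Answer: 2292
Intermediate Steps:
S(h, w) = 2 + 3*h (S(h, w) = 3*h + 2 = 2 + 3*h)
S(-2, 1)*(-573) = (2 + 3*(-2))*(-573) = (2 - 6)*(-573) = -4*(-573) = 2292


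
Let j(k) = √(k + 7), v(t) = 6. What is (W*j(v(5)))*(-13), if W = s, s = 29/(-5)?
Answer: 377*√13/5 ≈ 271.86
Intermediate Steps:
s = -29/5 (s = 29*(-⅕) = -29/5 ≈ -5.8000)
W = -29/5 ≈ -5.8000
j(k) = √(7 + k)
(W*j(v(5)))*(-13) = -29*√(7 + 6)/5*(-13) = -29*√13/5*(-13) = 377*√13/5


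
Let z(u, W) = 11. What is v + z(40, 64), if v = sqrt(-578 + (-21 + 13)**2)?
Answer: 11 + I*sqrt(514) ≈ 11.0 + 22.672*I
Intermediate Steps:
v = I*sqrt(514) (v = sqrt(-578 + (-8)**2) = sqrt(-578 + 64) = sqrt(-514) = I*sqrt(514) ≈ 22.672*I)
v + z(40, 64) = I*sqrt(514) + 11 = 11 + I*sqrt(514)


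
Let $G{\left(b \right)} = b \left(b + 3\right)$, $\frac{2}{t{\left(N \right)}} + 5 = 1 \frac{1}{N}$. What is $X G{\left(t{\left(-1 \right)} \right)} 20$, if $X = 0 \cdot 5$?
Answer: $0$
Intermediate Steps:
$t{\left(N \right)} = \frac{2}{-5 + \frac{1}{N}}$ ($t{\left(N \right)} = \frac{2}{-5 + 1 \frac{1}{N}} = \frac{2}{-5 + \frac{1}{N}}$)
$X = 0$
$G{\left(b \right)} = b \left(3 + b\right)$
$X G{\left(t{\left(-1 \right)} \right)} 20 = 0 \left(-2\right) \left(-1\right) \frac{1}{-1 + 5 \left(-1\right)} \left(3 - - \frac{2}{-1 + 5 \left(-1\right)}\right) 20 = 0 \left(-2\right) \left(-1\right) \frac{1}{-1 - 5} \left(3 - - \frac{2}{-1 - 5}\right) 20 = 0 \left(-2\right) \left(-1\right) \frac{1}{-6} \left(3 - - \frac{2}{-6}\right) 20 = 0 \left(-2\right) \left(-1\right) \left(- \frac{1}{6}\right) \left(3 - \left(-2\right) \left(- \frac{1}{6}\right)\right) 20 = 0 \left(- \frac{3 - \frac{1}{3}}{3}\right) 20 = 0 \left(\left(- \frac{1}{3}\right) \frac{8}{3}\right) 20 = 0 \left(- \frac{8}{9}\right) 20 = 0 \cdot 20 = 0$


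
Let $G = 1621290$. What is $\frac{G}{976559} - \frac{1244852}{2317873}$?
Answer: $\frac{2542272891902}{2263539739007} \approx 1.1231$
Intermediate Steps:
$\frac{G}{976559} - \frac{1244852}{2317873} = \frac{1621290}{976559} - \frac{1244852}{2317873} = \frac{2542272891902}{2263539739007}$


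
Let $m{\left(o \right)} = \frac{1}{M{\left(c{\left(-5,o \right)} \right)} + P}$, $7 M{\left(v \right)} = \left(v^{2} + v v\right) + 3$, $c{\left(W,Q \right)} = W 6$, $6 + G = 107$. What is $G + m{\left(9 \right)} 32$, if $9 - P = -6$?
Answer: $\frac{48233}{477} \approx 101.12$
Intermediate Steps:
$G = 101$ ($G = -6 + 107 = 101$)
$c{\left(W,Q \right)} = 6 W$
$M{\left(v \right)} = \frac{3}{7} + \frac{2 v^{2}}{7}$ ($M{\left(v \right)} = \frac{\left(v^{2} + v v\right) + 3}{7} = \frac{\left(v^{2} + v^{2}\right) + 3}{7} = \frac{2 v^{2} + 3}{7} = \frac{3 + 2 v^{2}}{7} = \frac{3}{7} + \frac{2 v^{2}}{7}$)
$P = 15$ ($P = 9 - -6 = 9 + 6 = 15$)
$m{\left(o \right)} = \frac{7}{1908}$ ($m{\left(o \right)} = \frac{1}{\left(\frac{3}{7} + \frac{2 \left(6 \left(-5\right)\right)^{2}}{7}\right) + 15} = \frac{1}{\left(\frac{3}{7} + \frac{2 \left(-30\right)^{2}}{7}\right) + 15} = \frac{1}{\left(\frac{3}{7} + \frac{2}{7} \cdot 900\right) + 15} = \frac{1}{\left(\frac{3}{7} + \frac{1800}{7}\right) + 15} = \frac{1}{\frac{1803}{7} + 15} = \frac{1}{\frac{1908}{7}} = \frac{7}{1908}$)
$G + m{\left(9 \right)} 32 = 101 + \frac{7}{1908} \cdot 32 = 101 + \frac{56}{477} = \frac{48233}{477}$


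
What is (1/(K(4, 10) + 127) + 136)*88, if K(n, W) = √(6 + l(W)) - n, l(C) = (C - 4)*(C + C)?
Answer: 59855576/5001 - 88*√14/5001 ≈ 11969.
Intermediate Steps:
l(C) = 2*C*(-4 + C) (l(C) = (-4 + C)*(2*C) = 2*C*(-4 + C))
K(n, W) = √(6 + 2*W*(-4 + W)) - n
(1/(K(4, 10) + 127) + 136)*88 = (1/((-1*4 + √2*√(3 + 10*(-4 + 10))) + 127) + 136)*88 = (1/((-4 + √2*√(3 + 10*6)) + 127) + 136)*88 = (1/((-4 + √2*√(3 + 60)) + 127) + 136)*88 = (1/((-4 + √2*√63) + 127) + 136)*88 = (1/((-4 + √2*(3*√7)) + 127) + 136)*88 = (1/((-4 + 3*√14) + 127) + 136)*88 = (1/(123 + 3*√14) + 136)*88 = (136 + 1/(123 + 3*√14))*88 = 11968 + 88/(123 + 3*√14)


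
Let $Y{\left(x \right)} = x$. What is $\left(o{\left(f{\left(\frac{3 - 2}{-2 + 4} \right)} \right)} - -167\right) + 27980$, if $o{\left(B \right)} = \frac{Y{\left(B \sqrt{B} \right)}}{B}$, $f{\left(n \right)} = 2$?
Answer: $28147 + \sqrt{2} \approx 28148.0$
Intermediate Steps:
$o{\left(B \right)} = \sqrt{B}$ ($o{\left(B \right)} = \frac{B \sqrt{B}}{B} = \frac{B^{\frac{3}{2}}}{B} = \sqrt{B}$)
$\left(o{\left(f{\left(\frac{3 - 2}{-2 + 4} \right)} \right)} - -167\right) + 27980 = \left(\sqrt{2} - -167\right) + 27980 = \left(\sqrt{2} + \left(174 - 7\right)\right) + 27980 = \left(\sqrt{2} + 167\right) + 27980 = \left(167 + \sqrt{2}\right) + 27980 = 28147 + \sqrt{2}$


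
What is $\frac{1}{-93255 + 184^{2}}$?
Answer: $- \frac{1}{59399} \approx -1.6835 \cdot 10^{-5}$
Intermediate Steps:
$\frac{1}{-93255 + 184^{2}} = \frac{1}{-93255 + 33856} = \frac{1}{-59399} = - \frac{1}{59399}$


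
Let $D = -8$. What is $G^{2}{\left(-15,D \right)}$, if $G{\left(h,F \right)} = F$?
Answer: $64$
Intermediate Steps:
$G^{2}{\left(-15,D \right)} = \left(-8\right)^{2} = 64$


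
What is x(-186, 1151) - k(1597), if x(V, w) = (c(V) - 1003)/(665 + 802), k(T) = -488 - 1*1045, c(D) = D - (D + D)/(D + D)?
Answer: 2247721/1467 ≈ 1532.2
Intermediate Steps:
c(D) = -1 + D (c(D) = D - 2*D/(2*D) = D - 2*D*1/(2*D) = D - 1*1 = D - 1 = -1 + D)
k(T) = -1533 (k(T) = -488 - 1045 = -1533)
x(V, w) = -1004/1467 + V/1467 (x(V, w) = ((-1 + V) - 1003)/(665 + 802) = (-1004 + V)/1467 = (-1004 + V)*(1/1467) = -1004/1467 + V/1467)
x(-186, 1151) - k(1597) = (-1004/1467 + (1/1467)*(-186)) - 1*(-1533) = (-1004/1467 - 62/489) + 1533 = -1190/1467 + 1533 = 2247721/1467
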